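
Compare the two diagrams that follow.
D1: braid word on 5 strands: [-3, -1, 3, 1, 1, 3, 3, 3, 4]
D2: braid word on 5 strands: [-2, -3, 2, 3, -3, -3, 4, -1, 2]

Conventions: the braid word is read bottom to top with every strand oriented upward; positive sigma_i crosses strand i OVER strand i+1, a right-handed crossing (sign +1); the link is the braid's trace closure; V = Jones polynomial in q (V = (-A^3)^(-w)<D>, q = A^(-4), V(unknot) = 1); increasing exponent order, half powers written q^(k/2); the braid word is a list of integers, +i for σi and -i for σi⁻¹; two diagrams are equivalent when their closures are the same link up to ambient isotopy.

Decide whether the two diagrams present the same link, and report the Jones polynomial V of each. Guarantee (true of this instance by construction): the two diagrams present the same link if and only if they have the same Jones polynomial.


same link: no
V(D1) = -q^(1/2) - q^(3/2) - q^(5/2) + q^(9/2)  [9 crossings, <D> = -A^-3 + A^5 + A^9 + A^13, w = +5]
V(D2) = -q^(-5/2) - q^(-1/2)  [9 crossings, <D> = A^-1 + A^7, w = -1]
insight: 2 classes among 2 diagrams; unequal V(q) rules out equality


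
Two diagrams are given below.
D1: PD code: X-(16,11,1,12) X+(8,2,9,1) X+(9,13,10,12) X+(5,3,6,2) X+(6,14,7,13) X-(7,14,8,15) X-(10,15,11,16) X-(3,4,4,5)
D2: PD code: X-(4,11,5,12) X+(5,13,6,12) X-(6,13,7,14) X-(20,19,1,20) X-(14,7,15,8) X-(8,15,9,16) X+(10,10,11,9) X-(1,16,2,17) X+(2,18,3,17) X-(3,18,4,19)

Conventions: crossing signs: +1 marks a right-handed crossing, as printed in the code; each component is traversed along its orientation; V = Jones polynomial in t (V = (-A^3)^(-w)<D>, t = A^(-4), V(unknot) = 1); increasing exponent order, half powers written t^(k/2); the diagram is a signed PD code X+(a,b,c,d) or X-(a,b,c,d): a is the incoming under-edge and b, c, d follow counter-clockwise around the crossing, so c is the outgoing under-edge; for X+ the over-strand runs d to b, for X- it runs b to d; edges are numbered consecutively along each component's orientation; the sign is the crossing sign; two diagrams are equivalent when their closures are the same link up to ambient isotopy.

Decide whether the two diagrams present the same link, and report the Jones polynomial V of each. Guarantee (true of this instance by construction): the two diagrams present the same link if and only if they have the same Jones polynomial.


same link: no
V(D1) = 1  [8 crossings, <D> = 1, w = 0]
V(D2) = -t^-4 + t^-3 + t^-1  [10 crossings, <D> = A^-8 + 1 - A^4, w = -4]
insight: 2 classes among 2 diagrams; unequal V(t) rules out equality


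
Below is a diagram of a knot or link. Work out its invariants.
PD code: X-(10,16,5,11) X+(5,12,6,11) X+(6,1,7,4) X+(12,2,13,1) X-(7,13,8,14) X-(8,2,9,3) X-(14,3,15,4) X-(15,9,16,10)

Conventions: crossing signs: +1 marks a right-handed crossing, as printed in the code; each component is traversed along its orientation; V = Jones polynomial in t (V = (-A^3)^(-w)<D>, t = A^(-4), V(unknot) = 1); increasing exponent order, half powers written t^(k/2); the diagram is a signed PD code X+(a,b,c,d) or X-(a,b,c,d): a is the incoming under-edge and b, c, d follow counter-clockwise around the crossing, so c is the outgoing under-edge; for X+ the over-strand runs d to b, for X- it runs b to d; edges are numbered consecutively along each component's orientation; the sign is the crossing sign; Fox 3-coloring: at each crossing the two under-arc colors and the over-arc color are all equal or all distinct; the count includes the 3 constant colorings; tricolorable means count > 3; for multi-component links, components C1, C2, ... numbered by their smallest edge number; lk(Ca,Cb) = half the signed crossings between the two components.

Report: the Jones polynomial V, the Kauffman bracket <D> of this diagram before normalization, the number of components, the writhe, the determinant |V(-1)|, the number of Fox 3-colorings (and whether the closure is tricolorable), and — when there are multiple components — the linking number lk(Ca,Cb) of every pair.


V = t^-3 + t^-2 + t^-1 + 1
<D> = A^-6 + A^-2 + A^2 + A^6 (w = -2)
3 components over 8 crossings, w = -2
lk(C1,C2): 0
lk(C1,C3) = 0
linking number lk(C2,C3) = -1
9 Fox colorings among 3^9, |V(-1)| = 0: tricolorable
why: the span of V is 3, within the link bound 8 + 3 - 1


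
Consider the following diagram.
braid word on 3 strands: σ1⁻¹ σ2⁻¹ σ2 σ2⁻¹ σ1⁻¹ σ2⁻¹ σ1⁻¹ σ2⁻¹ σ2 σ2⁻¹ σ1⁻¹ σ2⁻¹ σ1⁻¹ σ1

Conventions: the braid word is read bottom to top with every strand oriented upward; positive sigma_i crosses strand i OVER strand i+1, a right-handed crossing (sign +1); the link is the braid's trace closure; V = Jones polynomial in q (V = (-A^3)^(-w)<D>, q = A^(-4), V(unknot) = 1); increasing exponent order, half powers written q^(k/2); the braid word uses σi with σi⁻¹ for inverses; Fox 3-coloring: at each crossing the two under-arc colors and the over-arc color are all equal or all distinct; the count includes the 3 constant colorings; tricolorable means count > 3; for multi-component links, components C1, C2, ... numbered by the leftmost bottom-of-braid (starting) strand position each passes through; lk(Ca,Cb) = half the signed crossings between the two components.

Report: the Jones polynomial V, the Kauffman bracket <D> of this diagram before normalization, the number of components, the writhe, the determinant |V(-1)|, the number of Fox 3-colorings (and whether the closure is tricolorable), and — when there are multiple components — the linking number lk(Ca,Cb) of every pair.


V = -q^-8 + q^-5 + q^-3
<D> = A^-12 + A^-4 - A^8 (w = -8)
1 component over 14 crossings, w = -8
9 Fox colorings among 3^14, |V(-1)| = 3: tricolorable
why: w = -8 shifts under R1 moves; the (-A^3)^(8) factor cancels that in V


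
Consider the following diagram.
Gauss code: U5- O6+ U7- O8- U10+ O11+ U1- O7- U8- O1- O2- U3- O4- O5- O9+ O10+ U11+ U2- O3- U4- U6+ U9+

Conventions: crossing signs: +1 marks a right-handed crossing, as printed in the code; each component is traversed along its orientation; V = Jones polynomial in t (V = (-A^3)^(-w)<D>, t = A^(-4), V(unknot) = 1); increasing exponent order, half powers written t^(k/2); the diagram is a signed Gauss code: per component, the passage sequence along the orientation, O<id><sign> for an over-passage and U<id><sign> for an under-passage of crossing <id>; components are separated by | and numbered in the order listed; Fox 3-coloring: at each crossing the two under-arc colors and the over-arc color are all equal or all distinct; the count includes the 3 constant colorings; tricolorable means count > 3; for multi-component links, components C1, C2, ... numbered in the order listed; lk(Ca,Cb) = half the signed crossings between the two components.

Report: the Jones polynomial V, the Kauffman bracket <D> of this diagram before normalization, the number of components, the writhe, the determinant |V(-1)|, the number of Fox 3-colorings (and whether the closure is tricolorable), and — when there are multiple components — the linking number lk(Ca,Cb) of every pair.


Jones polynomial: V(t) = t^-7 - 2t^-6 + 2t^-5 - 3t^-4 + 3t^-3 - 2t^-2 + 2t^-1
<D> = -2A^-5 + 2A^-1 - 3A^3 + 3A^7 - 2A^11 + 2A^15 - A^19; writhe -3
components 1, writhe -3 (11 crossings)
3-colorings: 9 of 3^11, det 15 — tricolorable
note: V spans 6 powers of t: at least 6 crossings in any diagram


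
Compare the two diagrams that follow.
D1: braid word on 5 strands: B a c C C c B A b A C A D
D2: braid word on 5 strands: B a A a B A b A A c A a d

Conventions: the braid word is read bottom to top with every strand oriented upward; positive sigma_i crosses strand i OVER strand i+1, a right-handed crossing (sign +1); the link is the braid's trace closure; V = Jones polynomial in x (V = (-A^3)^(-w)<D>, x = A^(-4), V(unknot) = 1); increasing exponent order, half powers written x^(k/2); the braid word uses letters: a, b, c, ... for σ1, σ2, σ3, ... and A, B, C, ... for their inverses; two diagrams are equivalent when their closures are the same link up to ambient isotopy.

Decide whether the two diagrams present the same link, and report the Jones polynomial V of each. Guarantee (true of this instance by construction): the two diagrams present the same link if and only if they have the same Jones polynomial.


same link: yes
V(D1) = x^(-11/2) - x^(-9/2) + x^(-7/2) - 2x^(-5/2) + x^(-3/2) - 2x^(-1/2)  [13 crossings, <D> = 2A^-13 - A^-9 + 2A^-5 - A^-1 + A^3 - A^7, w = -5]
V(D2) = x^(-11/2) - x^(-9/2) + x^(-7/2) - 2x^(-5/2) + x^(-3/2) - 2x^(-1/2)  [13 crossings, <D> = 2A^-1 - A^3 + 2A^7 - A^11 + A^15 - A^19, w = -1]
insight: Markov moves rewrite D1 (13 crossings) into D2 (13)


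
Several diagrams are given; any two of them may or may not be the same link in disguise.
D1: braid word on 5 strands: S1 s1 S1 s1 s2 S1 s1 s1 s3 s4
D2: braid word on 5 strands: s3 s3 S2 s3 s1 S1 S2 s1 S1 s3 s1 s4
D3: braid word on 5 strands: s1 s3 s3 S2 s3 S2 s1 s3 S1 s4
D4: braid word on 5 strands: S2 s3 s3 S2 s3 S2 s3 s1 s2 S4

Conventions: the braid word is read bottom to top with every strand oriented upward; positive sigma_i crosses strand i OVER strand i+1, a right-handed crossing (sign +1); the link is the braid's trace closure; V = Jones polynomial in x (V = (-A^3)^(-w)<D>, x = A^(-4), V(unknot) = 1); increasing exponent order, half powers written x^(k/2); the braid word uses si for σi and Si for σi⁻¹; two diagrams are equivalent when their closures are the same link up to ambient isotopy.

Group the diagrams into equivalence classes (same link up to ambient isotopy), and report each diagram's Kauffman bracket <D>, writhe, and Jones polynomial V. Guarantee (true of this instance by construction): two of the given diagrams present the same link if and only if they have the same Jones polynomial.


grouping into links: {D1} | {D2, D3, D4}
V(D1) = 1  (w +4, c 10, <D> = A^12)
V(D2) = x^-1 - 1 + 2x - 2x^2 + 2x^3 - 2x^4 + x^5  (w +4, c 12, <D> = A^-8 - 2A^-4 + 2 - 2A^4 + 2A^8 - A^12 + A^16)
V(D3) = x^-1 - 1 + 2x - 2x^2 + 2x^3 - 2x^4 + x^5  (w +4, c 10, <D> = A^-8 - 2A^-4 + 2 - 2A^4 + 2A^8 - A^12 + A^16)
D4 (bracket A^-14 - 2A^-10 + 2A^-6 - 2A^-2 + 2A^2 - A^6 + A^10; 10 crossings at w = +2): V = x^-1 - 1 + 2x - 2x^2 + 2x^3 - 2x^4 + x^5
key observation: 2 classes among 4 diagrams; unequal V(x) rules out equality


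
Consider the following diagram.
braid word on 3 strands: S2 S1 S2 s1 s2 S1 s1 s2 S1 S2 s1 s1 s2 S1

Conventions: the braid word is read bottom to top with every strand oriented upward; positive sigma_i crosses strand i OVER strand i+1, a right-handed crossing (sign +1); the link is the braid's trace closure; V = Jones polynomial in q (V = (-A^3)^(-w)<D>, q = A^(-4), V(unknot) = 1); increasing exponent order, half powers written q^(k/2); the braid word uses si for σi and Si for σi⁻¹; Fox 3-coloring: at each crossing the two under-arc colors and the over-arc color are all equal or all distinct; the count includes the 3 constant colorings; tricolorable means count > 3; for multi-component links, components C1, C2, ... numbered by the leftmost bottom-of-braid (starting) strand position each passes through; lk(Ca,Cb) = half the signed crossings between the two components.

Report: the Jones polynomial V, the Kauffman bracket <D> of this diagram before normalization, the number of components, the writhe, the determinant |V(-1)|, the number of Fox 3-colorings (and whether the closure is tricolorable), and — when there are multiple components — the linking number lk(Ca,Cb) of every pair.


V = -q^-3 + q^-2 - q^-1 + 3 - q + q^2 - q^3
<D> = -A^-12 + A^-8 - A^-4 + 3 - A^4 + A^8 - A^12 (w = 0)
1 component over 14 crossings, w = 0
27 Fox colorings among 3^14, |V(-1)| = 9: tricolorable
why: V spans 6 powers of q: at least 6 crossings in any diagram


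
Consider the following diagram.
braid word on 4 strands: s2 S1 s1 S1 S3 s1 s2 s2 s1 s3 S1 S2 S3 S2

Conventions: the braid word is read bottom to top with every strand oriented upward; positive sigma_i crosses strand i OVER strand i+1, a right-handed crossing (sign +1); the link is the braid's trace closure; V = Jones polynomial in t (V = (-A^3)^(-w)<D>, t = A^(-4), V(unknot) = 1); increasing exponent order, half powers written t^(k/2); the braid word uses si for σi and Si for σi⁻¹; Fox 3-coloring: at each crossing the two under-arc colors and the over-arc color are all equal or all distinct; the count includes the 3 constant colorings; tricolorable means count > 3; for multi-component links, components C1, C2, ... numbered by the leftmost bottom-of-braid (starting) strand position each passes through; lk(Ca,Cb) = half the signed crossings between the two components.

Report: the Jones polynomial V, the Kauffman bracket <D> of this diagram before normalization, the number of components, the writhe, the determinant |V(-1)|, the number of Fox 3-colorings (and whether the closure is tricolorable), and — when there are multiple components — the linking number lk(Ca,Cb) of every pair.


V = -t^(-5/2) - t^(5/2)
<D> = -A^-10 - A^10 (w = 0)
2 components over 14 crossings, w = 0
lk(C1,C2): 0
9 Fox colorings among 3^14, |V(-1)| = 0: tricolorable
why: span 5 respects span(V) <= c + mu - 1 = 15 for this 2-component diagram


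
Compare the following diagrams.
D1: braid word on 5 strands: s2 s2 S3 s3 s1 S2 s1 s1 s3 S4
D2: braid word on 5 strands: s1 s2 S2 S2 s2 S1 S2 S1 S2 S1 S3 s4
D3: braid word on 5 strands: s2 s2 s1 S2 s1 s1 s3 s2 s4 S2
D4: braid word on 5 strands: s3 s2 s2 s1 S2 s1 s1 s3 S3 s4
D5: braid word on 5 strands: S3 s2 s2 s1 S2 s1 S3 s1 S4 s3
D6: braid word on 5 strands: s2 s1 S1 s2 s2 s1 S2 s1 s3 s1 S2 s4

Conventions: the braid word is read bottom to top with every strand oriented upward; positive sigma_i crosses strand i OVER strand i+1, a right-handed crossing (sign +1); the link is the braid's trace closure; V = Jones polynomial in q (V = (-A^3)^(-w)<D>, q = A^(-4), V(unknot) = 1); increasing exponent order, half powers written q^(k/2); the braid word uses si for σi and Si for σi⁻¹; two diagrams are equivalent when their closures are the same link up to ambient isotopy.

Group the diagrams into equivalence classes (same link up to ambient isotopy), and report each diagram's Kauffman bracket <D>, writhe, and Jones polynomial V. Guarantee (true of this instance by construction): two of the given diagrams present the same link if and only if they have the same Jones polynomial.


equivalence classes: {D1, D3, D4, D5, D6} | {D2}
D1 (bracket -A^-12 + A^-8 - A^-4 + 2 - A^4 + A^8; 10 crossings at w = +4): V = q - q^2 + 2q^3 - q^4 + q^5 - q^6
V(D2) = -q^-4 + q^-3 + q^-1  [12 crossings, <D> = A^-8 + 1 - A^4, w = -4]
D3 (bracket -A^-6 + A^-2 - A^2 + 2A^6 - A^10 + A^14; 10 crossings at w = +6): V = q - q^2 + 2q^3 - q^4 + q^5 - q^6
D4 (bracket -A^-6 + A^-2 - A^2 + 2A^6 - A^10 + A^14; 10 crossings at w = +6): V = q - q^2 + 2q^3 - q^4 + q^5 - q^6
D5 (bracket -A^-18 + A^-14 - A^-10 + 2A^-6 - A^-2 + A^2; 10 crossings at w = +2): V = q - q^2 + 2q^3 - q^4 + q^5 - q^6
D6 (bracket -A^-6 + A^-2 - A^2 + 2A^6 - A^10 + A^14; 12 crossings at w = +6): V = q - q^2 + 2q^3 - q^4 + q^5 - q^6
key observation: 2 values of V(q) split the 6 diagrams


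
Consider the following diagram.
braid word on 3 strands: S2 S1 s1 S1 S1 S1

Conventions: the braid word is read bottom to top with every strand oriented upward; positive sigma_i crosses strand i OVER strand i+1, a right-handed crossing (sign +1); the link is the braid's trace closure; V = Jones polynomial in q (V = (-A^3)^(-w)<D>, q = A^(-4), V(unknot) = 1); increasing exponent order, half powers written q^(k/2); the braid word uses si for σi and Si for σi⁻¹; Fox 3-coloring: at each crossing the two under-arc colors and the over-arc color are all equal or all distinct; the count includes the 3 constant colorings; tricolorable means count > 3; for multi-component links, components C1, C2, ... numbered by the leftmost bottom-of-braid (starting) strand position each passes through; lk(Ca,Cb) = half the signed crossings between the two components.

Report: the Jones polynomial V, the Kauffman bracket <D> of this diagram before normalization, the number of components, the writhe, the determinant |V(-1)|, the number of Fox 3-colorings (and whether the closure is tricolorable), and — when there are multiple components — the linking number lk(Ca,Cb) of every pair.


Jones polynomial: V(q) = -q^-4 + q^-3 + q^-1
<D> = A^-8 + 1 - A^4; writhe -4
components 1, writhe -4 (6 crossings)
3-colorings: 9 of 3^6, det 3 — tricolorable
note: w = -4 shifts under R1 moves; the (-A^3)^(4) factor cancels that in V


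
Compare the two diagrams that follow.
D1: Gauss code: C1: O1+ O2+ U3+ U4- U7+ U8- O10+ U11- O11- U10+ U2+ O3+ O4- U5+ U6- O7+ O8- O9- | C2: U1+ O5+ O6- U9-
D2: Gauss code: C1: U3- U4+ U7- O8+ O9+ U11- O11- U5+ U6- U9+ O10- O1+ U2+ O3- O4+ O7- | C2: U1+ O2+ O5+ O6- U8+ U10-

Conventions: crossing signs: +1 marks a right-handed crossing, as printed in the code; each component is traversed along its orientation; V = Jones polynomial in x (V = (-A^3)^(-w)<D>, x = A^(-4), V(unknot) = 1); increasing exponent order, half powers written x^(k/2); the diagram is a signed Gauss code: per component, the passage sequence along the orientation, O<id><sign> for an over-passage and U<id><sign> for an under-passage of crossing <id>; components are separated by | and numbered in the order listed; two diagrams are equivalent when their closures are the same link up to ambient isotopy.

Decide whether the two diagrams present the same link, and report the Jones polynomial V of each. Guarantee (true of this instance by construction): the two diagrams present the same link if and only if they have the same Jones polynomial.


same link: no
V(D1) = -x^(-1/2) - x^(1/2)  [11 crossings, <D> = A + A^5, w = +1]
V(D2) = -x^(1/2) - x^(5/2)  (w +1, c 11, <D> = A^-7 + A)
note: comparing 2 Jones polynomials yields 2 groups


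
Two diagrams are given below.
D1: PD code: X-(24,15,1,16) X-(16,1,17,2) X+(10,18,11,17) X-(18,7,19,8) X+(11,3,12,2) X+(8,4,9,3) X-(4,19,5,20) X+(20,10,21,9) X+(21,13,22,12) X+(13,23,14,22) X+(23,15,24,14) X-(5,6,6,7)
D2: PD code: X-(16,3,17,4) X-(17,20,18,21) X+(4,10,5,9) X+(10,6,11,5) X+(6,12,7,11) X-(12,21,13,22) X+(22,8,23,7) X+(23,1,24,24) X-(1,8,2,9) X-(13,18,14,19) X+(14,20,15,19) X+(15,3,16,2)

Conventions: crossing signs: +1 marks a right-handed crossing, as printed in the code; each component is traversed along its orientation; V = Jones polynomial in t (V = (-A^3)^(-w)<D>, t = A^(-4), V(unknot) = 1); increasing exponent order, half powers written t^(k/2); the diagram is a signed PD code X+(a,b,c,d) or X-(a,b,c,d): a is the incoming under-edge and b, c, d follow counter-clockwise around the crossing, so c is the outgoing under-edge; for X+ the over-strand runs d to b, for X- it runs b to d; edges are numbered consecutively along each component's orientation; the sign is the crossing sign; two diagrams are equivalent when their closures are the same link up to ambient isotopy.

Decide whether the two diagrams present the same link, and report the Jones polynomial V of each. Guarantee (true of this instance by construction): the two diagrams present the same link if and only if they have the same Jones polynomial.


equivalent: no
D1 (bracket A^-14 - 2A^-10 + 2A^-6 - 2A^-2 + 2A^2 - A^6 + A^10; 12 crossings at w = +2): V = t^-1 - 1 + 2t - 2t^2 + 2t^3 - 2t^4 + t^5
D2 (bracket -A^-10 + A^-6 + A^2; 12 crossings at w = +2): V = t + t^3 - t^4
key observation: 2 classes among 2 diagrams; unequal V(t) rules out equality


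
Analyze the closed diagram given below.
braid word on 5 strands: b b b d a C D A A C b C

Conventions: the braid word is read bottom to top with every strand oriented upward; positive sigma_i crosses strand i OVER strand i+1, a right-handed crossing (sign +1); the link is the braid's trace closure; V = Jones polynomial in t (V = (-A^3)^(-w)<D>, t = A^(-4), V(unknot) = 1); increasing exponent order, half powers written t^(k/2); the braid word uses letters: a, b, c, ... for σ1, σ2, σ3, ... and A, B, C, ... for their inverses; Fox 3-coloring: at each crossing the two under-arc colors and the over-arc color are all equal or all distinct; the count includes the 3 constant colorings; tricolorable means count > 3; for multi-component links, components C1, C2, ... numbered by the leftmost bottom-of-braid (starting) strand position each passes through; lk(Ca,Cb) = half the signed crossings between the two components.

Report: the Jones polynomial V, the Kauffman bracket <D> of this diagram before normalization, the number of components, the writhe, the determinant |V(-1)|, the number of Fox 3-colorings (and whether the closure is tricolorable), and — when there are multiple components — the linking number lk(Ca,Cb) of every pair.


Jones polynomial: V(t) = t^-1 - 1 + 2t - 2t^2 + 2t^3 - 2t^4 + t^5
<D> = A^-20 - 2A^-16 + 2A^-12 - 2A^-8 + 2A^-4 - 1 + A^4; writhe 0
components 1, writhe 0 (12 crossings)
3-colorings: 3 of 3^12, det 11 — not tricolorable
note: the span of V is 6, forcing >= 6 crossings in any diagram


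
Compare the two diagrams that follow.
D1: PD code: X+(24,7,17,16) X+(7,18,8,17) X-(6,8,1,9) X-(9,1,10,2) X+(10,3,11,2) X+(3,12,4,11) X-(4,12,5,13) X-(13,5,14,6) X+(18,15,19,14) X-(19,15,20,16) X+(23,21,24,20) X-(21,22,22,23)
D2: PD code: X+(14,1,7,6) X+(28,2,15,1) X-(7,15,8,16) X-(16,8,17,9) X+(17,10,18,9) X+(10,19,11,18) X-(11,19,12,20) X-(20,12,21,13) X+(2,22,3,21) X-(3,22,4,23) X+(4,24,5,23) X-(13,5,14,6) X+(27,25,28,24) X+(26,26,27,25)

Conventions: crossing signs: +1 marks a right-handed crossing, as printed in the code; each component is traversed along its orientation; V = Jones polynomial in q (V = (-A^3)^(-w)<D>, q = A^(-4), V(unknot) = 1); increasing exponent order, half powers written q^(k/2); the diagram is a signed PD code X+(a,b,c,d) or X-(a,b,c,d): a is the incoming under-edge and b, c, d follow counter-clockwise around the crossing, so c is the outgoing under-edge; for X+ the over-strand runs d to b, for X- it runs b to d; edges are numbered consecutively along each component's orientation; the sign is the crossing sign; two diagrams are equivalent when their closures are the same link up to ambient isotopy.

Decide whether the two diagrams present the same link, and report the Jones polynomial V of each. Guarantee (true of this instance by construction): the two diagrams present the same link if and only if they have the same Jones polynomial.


equivalent: yes
V(D1) = q^-2 + 2 + q^2  (w 0, c 12, <D> = A^-8 + 2 + A^8)
V(D2) = q^-2 + 2 + q^2  (w +2, c 14, <D> = A^-2 + 2A^6 + A^14)
why: Reidemeister moves carry D1 (12 crossings) to D2 (14)


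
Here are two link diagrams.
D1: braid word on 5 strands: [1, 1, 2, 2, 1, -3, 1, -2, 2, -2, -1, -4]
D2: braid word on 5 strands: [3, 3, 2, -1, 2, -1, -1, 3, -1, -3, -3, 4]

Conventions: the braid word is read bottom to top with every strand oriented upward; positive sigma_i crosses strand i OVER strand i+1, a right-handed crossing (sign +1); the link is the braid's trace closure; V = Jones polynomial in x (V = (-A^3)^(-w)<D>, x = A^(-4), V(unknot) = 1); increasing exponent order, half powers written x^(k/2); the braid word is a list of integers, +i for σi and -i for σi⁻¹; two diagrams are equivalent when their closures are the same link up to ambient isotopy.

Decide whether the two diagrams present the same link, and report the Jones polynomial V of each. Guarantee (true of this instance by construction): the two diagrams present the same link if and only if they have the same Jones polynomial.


equivalent: no
V(D1) = x - x^2 + 2x^3 - x^4 + x^5 - x^6  (w +2, c 12, <D> = -A^-18 + A^-14 - A^-10 + 2A^-6 - A^-2 + A^2)
D2 (bracket A^-4 - 1 + 2A^4 - 2A^8 + 2A^12 - 2A^16 + A^20; 12 crossings at w = 0): V = x^-5 - 2x^-4 + 2x^-3 - 2x^-2 + 2x^-1 - 1 + x
why: 2 values of V(x) split the 2 diagrams


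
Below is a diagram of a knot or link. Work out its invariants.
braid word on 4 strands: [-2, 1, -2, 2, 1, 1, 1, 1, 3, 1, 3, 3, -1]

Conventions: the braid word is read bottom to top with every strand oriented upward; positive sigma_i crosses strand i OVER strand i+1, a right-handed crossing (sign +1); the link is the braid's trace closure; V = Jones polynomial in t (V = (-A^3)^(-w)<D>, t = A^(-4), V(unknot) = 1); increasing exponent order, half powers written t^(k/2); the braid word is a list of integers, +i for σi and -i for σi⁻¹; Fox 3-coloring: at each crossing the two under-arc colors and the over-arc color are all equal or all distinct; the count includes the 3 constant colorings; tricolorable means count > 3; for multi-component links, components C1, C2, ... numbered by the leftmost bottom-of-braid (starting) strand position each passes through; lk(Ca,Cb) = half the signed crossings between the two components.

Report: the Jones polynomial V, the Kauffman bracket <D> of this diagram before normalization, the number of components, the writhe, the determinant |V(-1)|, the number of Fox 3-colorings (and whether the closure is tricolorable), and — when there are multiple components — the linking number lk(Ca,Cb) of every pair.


V(t) = t^3 + 2t^5 - 2t^6 + 2t^7 - 3t^8 + 2t^9 - 2t^10 + t^11
bracket: -A^-23 + 2A^-19 - 2A^-15 + 3A^-11 - 2A^-7 + 2A^-3 - 2A - A^9, w = +7
1 component, writhe +7, over 13 crossings
det 15, colorings 9 of 3^13 — tricolorable
observation: w = +7 shifts under R1 moves; the (-A^3)^(-7) factor cancels that in V


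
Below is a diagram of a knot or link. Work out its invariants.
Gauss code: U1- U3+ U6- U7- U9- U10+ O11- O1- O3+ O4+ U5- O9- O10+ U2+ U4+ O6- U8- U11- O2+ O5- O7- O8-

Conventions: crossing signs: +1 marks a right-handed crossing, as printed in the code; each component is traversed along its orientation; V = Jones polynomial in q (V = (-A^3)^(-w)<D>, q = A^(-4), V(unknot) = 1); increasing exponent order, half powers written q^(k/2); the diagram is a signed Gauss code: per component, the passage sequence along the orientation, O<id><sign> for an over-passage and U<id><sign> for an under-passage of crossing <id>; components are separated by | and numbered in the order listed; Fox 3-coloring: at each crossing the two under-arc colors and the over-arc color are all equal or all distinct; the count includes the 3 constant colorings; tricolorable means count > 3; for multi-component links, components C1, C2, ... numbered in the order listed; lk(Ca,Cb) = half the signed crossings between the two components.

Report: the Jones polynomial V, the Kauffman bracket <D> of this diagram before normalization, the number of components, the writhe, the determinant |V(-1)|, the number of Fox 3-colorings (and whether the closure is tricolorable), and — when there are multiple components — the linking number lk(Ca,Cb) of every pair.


V = -q^-4 + q^-3 + q^-1
<D> = -A^-5 - A^3 + A^7 (w = -3)
1 component over 11 crossings, w = -3
9 Fox colorings among 3^11, |V(-1)| = 3: tricolorable
why: |V(-1)| = 3: so tricolorable, since 3 divides 3


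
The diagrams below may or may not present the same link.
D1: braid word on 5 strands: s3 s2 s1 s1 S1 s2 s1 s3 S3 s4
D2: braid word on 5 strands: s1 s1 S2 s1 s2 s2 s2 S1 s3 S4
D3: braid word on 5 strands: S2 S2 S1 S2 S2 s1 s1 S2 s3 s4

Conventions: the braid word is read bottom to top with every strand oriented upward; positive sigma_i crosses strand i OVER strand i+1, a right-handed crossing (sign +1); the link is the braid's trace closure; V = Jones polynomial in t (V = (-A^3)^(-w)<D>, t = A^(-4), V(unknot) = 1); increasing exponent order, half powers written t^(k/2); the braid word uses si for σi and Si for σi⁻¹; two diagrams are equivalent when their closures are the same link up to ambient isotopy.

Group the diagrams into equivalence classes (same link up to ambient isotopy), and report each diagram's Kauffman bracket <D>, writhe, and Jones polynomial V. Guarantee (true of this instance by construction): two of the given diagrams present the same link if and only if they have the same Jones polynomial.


equivalence classes: {D1} | {D2} | {D3}
D1 (bracket -A^2 + A^6 + A^14; 10 crossings at w = +6): V = t + t^3 - t^4
V(D2) = t - t^2 + 2t^3 - t^4 + t^5 - t^6  [10 crossings, <D> = -A^-12 + A^-8 - A^-4 + 2 - A^4 + A^8, w = +4]
D3 (bracket A^-2 - A^2 + 2A^6 - A^10 + A^14 - A^18; 10 crossings at w = -2): V = -t^-6 + t^-5 - t^-4 + 2t^-3 - t^-2 + t^-1
key observation: 3 classes among 3 diagrams; unequal V(t) rules out equality


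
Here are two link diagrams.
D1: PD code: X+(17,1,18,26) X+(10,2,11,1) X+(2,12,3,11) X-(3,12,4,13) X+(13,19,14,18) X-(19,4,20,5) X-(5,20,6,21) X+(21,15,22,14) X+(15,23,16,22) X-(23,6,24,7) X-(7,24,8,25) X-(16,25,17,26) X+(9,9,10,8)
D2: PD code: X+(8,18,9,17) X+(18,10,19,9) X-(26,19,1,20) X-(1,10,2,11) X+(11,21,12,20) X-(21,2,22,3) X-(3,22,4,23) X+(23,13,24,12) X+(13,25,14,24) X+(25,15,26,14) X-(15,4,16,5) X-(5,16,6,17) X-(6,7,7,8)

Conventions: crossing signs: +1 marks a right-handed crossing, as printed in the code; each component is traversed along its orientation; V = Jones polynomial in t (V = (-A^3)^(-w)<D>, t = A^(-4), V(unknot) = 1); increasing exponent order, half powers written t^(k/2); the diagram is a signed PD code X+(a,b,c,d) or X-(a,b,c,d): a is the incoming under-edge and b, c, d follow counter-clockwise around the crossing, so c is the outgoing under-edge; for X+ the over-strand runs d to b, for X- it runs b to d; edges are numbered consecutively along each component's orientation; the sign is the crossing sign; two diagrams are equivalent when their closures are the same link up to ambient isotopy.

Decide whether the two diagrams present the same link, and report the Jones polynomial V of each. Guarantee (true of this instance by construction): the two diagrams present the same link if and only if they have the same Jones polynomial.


equivalent: yes
V(D1) = -t^-3 + 2t^-2 - 2t^-1 + 3 - 2t + 2t^2 - t^3  (w +1, c 13, <D> = A^-9 - 2A^-5 + 2A^-1 - 3A^3 + 2A^7 - 2A^11 + A^15)
V(D2) = -t^-3 + 2t^-2 - 2t^-1 + 3 - 2t + 2t^2 - t^3  (w -1, c 13, <D> = A^-15 - 2A^-11 + 2A^-7 - 3A^-3 + 2A - 2A^5 + A^9)
why: Reidemeister moves carry D1 (13 crossings) to D2 (13)


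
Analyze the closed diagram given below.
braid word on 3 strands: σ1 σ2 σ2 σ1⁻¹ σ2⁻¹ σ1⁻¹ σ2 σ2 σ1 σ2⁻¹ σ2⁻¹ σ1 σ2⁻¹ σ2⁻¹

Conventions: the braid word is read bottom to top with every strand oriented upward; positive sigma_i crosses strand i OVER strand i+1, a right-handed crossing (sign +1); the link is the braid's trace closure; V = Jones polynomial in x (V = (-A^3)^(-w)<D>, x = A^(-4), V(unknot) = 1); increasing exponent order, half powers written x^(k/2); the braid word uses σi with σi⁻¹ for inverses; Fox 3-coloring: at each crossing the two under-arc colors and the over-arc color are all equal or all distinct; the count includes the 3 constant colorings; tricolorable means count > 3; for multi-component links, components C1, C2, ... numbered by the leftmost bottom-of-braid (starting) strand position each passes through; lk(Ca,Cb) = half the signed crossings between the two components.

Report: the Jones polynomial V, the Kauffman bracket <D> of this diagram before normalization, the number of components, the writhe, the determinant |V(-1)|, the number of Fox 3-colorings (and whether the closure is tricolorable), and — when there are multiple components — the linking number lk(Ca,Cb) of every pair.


Jones polynomial: V(x) = -x^-4 + x^-3 - x^-2 + 2x^-1 - 1 + 2x - x^2 + x^3 - x^4
<D> = -A^-16 + A^-12 - A^-8 + 2A^-4 - 1 + 2A^4 - A^8 + A^12 - A^16; writhe 0
components 1, writhe 0 (14 crossings)
3-colorings: 3 of 3^14, det 11 — not tricolorable
note: det 11 = |V(-1)|; not divisible by 3, so not tricolorable


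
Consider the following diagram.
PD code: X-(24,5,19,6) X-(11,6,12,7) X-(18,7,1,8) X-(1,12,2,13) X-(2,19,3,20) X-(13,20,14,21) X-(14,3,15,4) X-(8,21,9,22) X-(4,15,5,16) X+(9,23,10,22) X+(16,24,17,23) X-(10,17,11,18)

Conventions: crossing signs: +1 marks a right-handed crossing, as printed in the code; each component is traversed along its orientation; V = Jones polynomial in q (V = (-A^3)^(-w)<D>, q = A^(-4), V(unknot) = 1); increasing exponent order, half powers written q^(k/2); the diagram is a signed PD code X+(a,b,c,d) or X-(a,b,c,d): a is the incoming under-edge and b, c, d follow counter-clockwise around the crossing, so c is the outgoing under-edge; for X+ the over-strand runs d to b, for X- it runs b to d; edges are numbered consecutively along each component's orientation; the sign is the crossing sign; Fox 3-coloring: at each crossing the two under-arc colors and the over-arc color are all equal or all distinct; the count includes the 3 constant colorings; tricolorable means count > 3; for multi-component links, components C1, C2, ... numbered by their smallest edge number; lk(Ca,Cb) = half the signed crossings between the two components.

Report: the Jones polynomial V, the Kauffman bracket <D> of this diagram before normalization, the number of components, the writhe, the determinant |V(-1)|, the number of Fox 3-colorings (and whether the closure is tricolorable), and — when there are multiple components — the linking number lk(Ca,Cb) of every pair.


Jones polynomial: V(q) = q^(-19/2) - q^(-17/2) + 2q^(-15/2) - 2q^(-13/2) + q^(-11/2) - 2q^(-9/2) - q^(-5/2)
<D> = -A^-14 - 2A^-6 + A^-2 - 2A^2 + 2A^6 - A^10 + A^14; writhe -8
components 2, writhe -8 (12 crossings)
linking number lk(C1,C2) = -1
3-colorings: 3 of 3^12, det 10 — not tricolorable
note: summing lk over 1 pair gives -1


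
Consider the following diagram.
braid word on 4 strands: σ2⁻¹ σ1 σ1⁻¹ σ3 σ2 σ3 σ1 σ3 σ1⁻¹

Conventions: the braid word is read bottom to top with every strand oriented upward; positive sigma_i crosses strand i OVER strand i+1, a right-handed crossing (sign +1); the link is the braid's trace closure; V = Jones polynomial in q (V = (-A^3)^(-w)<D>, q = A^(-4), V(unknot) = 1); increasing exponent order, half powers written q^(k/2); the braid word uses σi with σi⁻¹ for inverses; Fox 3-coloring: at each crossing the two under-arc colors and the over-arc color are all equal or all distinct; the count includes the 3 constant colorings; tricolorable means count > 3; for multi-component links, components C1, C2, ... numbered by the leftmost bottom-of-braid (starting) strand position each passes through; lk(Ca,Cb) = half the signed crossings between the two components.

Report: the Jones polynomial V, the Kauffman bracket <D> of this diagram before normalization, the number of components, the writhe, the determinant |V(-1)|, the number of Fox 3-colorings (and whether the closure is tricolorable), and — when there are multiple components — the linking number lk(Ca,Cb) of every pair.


V = 1 + q + q^2 + q^3
<D> = -A^-3 - A - A^5 - A^9 (w = +3)
3 components over 9 crossings, w = +3
lk(C1,C2): 0
lk(C1,C3) = 0
linking number lk(C2,C3) = +1
9 Fox colorings among 3^10, |V(-1)| = 0: tricolorable
why: det 0 = |V(-1)|; divisible by 3, so tricolorable


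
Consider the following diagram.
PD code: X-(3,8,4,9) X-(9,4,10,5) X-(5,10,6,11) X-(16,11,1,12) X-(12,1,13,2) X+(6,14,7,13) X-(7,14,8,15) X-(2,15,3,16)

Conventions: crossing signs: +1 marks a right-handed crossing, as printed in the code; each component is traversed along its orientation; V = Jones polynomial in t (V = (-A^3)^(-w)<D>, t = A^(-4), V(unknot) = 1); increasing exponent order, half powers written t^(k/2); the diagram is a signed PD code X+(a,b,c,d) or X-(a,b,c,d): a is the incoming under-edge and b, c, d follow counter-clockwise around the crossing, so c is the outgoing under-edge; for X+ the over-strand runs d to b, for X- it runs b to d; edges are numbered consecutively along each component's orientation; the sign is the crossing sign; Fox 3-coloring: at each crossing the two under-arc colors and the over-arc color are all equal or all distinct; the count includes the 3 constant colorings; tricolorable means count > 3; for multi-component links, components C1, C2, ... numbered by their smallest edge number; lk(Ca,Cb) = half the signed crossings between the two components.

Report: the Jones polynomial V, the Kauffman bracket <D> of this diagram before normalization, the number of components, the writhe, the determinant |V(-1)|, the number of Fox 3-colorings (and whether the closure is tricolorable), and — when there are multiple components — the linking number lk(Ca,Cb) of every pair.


V = t^-8 - 2t^-7 + t^-6 - 2t^-5 + 2t^-4 + t^-2
<D> = A^-10 + 2A^-2 - 2A^2 + A^6 - 2A^10 + A^14 (w = -6)
1 component over 8 crossings, w = -6
27 Fox colorings among 3^8, |V(-1)| = 9: tricolorable
why: |V(-1)| = 9: so tricolorable, since 3 divides 9


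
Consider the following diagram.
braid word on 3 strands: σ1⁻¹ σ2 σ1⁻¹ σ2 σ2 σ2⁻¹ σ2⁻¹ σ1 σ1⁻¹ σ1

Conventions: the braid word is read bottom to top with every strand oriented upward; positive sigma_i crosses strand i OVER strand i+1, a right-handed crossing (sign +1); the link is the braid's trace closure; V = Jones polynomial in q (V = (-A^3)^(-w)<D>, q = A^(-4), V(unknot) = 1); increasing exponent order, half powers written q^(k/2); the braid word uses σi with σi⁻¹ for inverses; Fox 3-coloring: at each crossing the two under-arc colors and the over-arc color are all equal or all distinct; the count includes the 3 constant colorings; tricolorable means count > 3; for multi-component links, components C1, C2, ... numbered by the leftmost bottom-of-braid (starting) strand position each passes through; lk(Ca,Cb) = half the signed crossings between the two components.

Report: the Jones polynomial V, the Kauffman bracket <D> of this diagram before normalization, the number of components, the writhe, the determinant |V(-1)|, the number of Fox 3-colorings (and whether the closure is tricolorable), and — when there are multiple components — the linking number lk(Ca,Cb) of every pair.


V(q) = 1
bracket: 1, w = 0
1 component, writhe 0, over 10 crossings
det 1, colorings 3 of 3^10 — not tricolorable
observation: det 1 = |V(-1)|; not divisible by 3, so not tricolorable


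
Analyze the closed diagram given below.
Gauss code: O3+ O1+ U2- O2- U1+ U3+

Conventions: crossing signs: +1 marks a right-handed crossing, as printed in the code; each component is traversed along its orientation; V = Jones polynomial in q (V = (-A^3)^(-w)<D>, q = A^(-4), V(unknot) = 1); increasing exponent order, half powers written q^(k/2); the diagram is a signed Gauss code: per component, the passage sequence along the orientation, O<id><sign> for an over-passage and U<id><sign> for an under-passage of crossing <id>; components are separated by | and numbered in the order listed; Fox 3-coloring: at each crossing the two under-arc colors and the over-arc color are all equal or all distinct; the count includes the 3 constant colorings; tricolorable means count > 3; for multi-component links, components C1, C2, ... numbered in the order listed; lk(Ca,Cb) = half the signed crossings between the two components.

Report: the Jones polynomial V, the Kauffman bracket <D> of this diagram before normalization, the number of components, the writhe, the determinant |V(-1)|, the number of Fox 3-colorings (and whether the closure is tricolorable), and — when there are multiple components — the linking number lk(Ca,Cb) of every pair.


V = 1
<D> = -A^3 (w = +1)
1 component over 3 crossings, w = +1
3 Fox colorings among 3^3, |V(-1)| = 1: not tricolorable
why: |V(-1)| = 1: so not tricolorable, since 3 does not divide 1


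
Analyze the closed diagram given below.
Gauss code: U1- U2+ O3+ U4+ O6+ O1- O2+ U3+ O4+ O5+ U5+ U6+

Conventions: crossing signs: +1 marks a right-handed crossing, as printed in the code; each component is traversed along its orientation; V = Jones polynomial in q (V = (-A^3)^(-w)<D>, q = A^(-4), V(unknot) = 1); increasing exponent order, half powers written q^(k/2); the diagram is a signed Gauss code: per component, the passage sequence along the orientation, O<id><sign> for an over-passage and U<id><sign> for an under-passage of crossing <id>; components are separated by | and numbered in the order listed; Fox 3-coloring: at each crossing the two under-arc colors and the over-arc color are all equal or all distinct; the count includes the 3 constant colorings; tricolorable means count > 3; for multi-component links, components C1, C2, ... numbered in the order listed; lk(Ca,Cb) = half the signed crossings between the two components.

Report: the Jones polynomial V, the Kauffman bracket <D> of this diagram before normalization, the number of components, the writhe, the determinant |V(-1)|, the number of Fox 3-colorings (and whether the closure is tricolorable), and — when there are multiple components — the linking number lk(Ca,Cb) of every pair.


V = q + q^3 - q^4
<D> = -A^-4 + 1 + A^8 (w = +4)
1 component over 6 crossings, w = +4
9 Fox colorings among 3^6, |V(-1)| = 3: tricolorable
why: w = +4 shifts under R1 moves; the (-A^3)^(-4) factor cancels that in V
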